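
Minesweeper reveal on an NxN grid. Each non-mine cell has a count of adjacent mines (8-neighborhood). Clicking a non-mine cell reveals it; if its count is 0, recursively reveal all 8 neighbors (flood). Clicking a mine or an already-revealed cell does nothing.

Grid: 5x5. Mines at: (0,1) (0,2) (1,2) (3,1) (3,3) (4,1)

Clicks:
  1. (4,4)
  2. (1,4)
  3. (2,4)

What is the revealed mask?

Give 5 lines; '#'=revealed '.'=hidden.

Answer: ...##
...##
...##
.....
....#

Derivation:
Click 1 (4,4) count=1: revealed 1 new [(4,4)] -> total=1
Click 2 (1,4) count=0: revealed 6 new [(0,3) (0,4) (1,3) (1,4) (2,3) (2,4)] -> total=7
Click 3 (2,4) count=1: revealed 0 new [(none)] -> total=7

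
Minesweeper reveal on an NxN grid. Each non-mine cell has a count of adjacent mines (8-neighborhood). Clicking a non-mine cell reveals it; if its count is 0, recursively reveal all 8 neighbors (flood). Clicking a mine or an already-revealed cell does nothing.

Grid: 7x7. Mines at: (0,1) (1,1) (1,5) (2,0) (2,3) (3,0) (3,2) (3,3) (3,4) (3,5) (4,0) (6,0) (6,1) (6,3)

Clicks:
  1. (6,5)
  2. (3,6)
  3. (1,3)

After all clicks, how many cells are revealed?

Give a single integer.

Click 1 (6,5) count=0: revealed 9 new [(4,4) (4,5) (4,6) (5,4) (5,5) (5,6) (6,4) (6,5) (6,6)] -> total=9
Click 2 (3,6) count=1: revealed 1 new [(3,6)] -> total=10
Click 3 (1,3) count=1: revealed 1 new [(1,3)] -> total=11

Answer: 11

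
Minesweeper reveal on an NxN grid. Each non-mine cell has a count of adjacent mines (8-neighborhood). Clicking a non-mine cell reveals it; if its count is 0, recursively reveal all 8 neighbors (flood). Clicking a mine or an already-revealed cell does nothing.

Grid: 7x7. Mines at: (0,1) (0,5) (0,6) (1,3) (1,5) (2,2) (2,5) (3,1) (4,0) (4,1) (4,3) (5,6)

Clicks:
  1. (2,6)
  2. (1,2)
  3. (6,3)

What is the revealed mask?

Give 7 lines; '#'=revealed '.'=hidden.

Answer: .......
..#....
......#
.......
.......
######.
######.

Derivation:
Click 1 (2,6) count=2: revealed 1 new [(2,6)] -> total=1
Click 2 (1,2) count=3: revealed 1 new [(1,2)] -> total=2
Click 3 (6,3) count=0: revealed 12 new [(5,0) (5,1) (5,2) (5,3) (5,4) (5,5) (6,0) (6,1) (6,2) (6,3) (6,4) (6,5)] -> total=14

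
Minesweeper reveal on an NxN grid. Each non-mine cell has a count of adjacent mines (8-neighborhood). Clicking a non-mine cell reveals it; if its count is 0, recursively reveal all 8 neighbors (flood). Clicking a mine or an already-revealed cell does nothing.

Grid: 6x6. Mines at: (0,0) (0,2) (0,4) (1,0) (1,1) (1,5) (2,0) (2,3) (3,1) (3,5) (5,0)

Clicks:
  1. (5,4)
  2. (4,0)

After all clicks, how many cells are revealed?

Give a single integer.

Click 1 (5,4) count=0: revealed 13 new [(3,2) (3,3) (3,4) (4,1) (4,2) (4,3) (4,4) (4,5) (5,1) (5,2) (5,3) (5,4) (5,5)] -> total=13
Click 2 (4,0) count=2: revealed 1 new [(4,0)] -> total=14

Answer: 14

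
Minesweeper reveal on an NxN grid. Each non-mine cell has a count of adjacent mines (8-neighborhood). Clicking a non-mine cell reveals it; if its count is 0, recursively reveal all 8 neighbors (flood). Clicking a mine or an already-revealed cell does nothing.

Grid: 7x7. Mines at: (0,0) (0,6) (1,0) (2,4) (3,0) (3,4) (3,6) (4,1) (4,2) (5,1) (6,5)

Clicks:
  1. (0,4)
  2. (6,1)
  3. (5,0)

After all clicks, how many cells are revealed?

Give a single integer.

Click 1 (0,4) count=0: revealed 16 new [(0,1) (0,2) (0,3) (0,4) (0,5) (1,1) (1,2) (1,3) (1,4) (1,5) (2,1) (2,2) (2,3) (3,1) (3,2) (3,3)] -> total=16
Click 2 (6,1) count=1: revealed 1 new [(6,1)] -> total=17
Click 3 (5,0) count=2: revealed 1 new [(5,0)] -> total=18

Answer: 18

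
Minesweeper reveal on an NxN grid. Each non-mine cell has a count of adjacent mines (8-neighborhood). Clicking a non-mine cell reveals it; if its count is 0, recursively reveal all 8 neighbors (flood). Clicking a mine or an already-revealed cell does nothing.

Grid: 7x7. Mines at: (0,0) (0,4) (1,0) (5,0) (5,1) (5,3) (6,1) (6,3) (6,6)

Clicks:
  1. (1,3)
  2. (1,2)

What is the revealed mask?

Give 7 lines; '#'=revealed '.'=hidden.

Click 1 (1,3) count=1: revealed 1 new [(1,3)] -> total=1
Click 2 (1,2) count=0: revealed 34 new [(0,1) (0,2) (0,3) (0,5) (0,6) (1,1) (1,2) (1,4) (1,5) (1,6) (2,0) (2,1) (2,2) (2,3) (2,4) (2,5) (2,6) (3,0) (3,1) (3,2) (3,3) (3,4) (3,5) (3,6) (4,0) (4,1) (4,2) (4,3) (4,4) (4,5) (4,6) (5,4) (5,5) (5,6)] -> total=35

Answer: .###.##
.######
#######
#######
#######
....###
.......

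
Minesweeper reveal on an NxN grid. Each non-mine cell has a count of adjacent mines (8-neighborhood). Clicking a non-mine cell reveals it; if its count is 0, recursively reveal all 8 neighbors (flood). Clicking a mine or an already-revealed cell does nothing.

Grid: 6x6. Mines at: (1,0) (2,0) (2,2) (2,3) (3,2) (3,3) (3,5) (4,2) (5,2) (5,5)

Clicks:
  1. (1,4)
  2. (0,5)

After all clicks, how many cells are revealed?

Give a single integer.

Answer: 12

Derivation:
Click 1 (1,4) count=1: revealed 1 new [(1,4)] -> total=1
Click 2 (0,5) count=0: revealed 11 new [(0,1) (0,2) (0,3) (0,4) (0,5) (1,1) (1,2) (1,3) (1,5) (2,4) (2,5)] -> total=12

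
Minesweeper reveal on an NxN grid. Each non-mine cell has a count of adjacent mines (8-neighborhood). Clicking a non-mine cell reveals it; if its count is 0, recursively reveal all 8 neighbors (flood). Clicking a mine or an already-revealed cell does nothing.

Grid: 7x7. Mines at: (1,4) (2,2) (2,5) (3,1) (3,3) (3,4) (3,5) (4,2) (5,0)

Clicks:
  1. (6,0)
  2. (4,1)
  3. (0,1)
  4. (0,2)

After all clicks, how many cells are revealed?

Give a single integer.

Click 1 (6,0) count=1: revealed 1 new [(6,0)] -> total=1
Click 2 (4,1) count=3: revealed 1 new [(4,1)] -> total=2
Click 3 (0,1) count=0: revealed 10 new [(0,0) (0,1) (0,2) (0,3) (1,0) (1,1) (1,2) (1,3) (2,0) (2,1)] -> total=12
Click 4 (0,2) count=0: revealed 0 new [(none)] -> total=12

Answer: 12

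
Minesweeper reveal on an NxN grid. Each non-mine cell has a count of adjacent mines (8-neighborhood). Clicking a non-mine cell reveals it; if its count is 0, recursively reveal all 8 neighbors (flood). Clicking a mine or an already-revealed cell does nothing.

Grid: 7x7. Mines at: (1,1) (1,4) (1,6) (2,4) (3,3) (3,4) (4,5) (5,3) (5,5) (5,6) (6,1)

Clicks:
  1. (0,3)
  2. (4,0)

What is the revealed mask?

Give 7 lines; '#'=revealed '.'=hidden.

Answer: ...#...
.......
###....
###....
###....
###....
.......

Derivation:
Click 1 (0,3) count=1: revealed 1 new [(0,3)] -> total=1
Click 2 (4,0) count=0: revealed 12 new [(2,0) (2,1) (2,2) (3,0) (3,1) (3,2) (4,0) (4,1) (4,2) (5,0) (5,1) (5,2)] -> total=13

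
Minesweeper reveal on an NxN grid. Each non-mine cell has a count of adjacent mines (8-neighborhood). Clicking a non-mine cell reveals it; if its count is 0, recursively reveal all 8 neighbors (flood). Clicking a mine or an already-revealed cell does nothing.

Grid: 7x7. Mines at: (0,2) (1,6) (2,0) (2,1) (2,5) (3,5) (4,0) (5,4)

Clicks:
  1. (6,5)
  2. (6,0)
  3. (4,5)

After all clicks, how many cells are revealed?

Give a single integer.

Click 1 (6,5) count=1: revealed 1 new [(6,5)] -> total=1
Click 2 (6,0) count=0: revealed 22 new [(1,2) (1,3) (1,4) (2,2) (2,3) (2,4) (3,1) (3,2) (3,3) (3,4) (4,1) (4,2) (4,3) (4,4) (5,0) (5,1) (5,2) (5,3) (6,0) (6,1) (6,2) (6,3)] -> total=23
Click 3 (4,5) count=2: revealed 1 new [(4,5)] -> total=24

Answer: 24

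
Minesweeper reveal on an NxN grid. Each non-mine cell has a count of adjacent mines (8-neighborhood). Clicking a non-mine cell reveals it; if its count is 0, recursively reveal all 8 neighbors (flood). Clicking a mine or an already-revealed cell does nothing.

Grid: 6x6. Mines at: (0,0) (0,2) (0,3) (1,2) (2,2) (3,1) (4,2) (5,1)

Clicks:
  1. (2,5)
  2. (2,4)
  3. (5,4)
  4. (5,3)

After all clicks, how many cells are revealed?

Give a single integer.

Answer: 17

Derivation:
Click 1 (2,5) count=0: revealed 17 new [(0,4) (0,5) (1,3) (1,4) (1,5) (2,3) (2,4) (2,5) (3,3) (3,4) (3,5) (4,3) (4,4) (4,5) (5,3) (5,4) (5,5)] -> total=17
Click 2 (2,4) count=0: revealed 0 new [(none)] -> total=17
Click 3 (5,4) count=0: revealed 0 new [(none)] -> total=17
Click 4 (5,3) count=1: revealed 0 new [(none)] -> total=17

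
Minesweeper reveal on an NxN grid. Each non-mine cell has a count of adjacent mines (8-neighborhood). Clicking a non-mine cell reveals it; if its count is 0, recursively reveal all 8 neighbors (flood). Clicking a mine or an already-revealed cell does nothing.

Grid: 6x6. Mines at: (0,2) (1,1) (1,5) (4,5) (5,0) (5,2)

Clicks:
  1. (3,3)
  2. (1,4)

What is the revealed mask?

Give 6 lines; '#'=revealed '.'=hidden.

Click 1 (3,3) count=0: revealed 18 new [(1,2) (1,3) (1,4) (2,0) (2,1) (2,2) (2,3) (2,4) (3,0) (3,1) (3,2) (3,3) (3,4) (4,0) (4,1) (4,2) (4,3) (4,4)] -> total=18
Click 2 (1,4) count=1: revealed 0 new [(none)] -> total=18

Answer: ......
..###.
#####.
#####.
#####.
......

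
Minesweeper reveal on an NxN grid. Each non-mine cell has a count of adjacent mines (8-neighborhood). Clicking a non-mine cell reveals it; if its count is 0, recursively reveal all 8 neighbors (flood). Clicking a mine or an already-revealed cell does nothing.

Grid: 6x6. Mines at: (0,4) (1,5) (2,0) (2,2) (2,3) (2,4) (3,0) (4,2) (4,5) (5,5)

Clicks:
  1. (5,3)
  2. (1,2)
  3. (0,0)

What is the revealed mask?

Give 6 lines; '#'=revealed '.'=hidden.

Answer: ####..
####..
......
......
......
...#..

Derivation:
Click 1 (5,3) count=1: revealed 1 new [(5,3)] -> total=1
Click 2 (1,2) count=2: revealed 1 new [(1,2)] -> total=2
Click 3 (0,0) count=0: revealed 7 new [(0,0) (0,1) (0,2) (0,3) (1,0) (1,1) (1,3)] -> total=9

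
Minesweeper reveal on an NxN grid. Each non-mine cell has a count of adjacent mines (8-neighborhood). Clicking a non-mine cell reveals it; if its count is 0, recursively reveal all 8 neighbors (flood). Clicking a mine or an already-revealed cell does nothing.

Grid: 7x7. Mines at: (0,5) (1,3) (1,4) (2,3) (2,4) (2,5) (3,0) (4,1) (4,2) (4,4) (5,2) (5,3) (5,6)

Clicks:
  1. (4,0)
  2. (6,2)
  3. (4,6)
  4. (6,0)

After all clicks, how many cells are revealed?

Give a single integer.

Click 1 (4,0) count=2: revealed 1 new [(4,0)] -> total=1
Click 2 (6,2) count=2: revealed 1 new [(6,2)] -> total=2
Click 3 (4,6) count=1: revealed 1 new [(4,6)] -> total=3
Click 4 (6,0) count=0: revealed 4 new [(5,0) (5,1) (6,0) (6,1)] -> total=7

Answer: 7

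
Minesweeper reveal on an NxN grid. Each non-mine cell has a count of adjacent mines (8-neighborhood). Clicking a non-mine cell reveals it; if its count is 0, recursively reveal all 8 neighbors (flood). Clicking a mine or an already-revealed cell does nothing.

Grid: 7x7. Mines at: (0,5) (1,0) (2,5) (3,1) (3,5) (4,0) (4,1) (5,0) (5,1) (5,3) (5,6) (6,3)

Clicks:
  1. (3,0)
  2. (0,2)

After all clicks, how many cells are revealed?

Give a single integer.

Click 1 (3,0) count=3: revealed 1 new [(3,0)] -> total=1
Click 2 (0,2) count=0: revealed 18 new [(0,1) (0,2) (0,3) (0,4) (1,1) (1,2) (1,3) (1,4) (2,1) (2,2) (2,3) (2,4) (3,2) (3,3) (3,4) (4,2) (4,3) (4,4)] -> total=19

Answer: 19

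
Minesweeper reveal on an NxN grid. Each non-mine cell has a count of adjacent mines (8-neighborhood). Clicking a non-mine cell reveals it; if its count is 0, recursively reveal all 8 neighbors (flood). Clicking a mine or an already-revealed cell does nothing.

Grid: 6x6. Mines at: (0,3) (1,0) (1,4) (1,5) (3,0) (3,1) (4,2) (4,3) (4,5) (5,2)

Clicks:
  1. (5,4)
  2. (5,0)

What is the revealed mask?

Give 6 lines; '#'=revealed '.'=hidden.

Click 1 (5,4) count=2: revealed 1 new [(5,4)] -> total=1
Click 2 (5,0) count=0: revealed 4 new [(4,0) (4,1) (5,0) (5,1)] -> total=5

Answer: ......
......
......
......
##....
##..#.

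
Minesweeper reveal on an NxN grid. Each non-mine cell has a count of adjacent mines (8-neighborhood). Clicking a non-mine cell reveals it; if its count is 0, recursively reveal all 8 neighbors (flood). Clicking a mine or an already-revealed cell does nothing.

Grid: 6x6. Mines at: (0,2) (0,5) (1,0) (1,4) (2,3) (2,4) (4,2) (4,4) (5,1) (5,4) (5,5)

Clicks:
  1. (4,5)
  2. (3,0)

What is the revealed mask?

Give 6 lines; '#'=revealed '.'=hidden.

Answer: ......
......
##....
##....
##...#
......

Derivation:
Click 1 (4,5) count=3: revealed 1 new [(4,5)] -> total=1
Click 2 (3,0) count=0: revealed 6 new [(2,0) (2,1) (3,0) (3,1) (4,0) (4,1)] -> total=7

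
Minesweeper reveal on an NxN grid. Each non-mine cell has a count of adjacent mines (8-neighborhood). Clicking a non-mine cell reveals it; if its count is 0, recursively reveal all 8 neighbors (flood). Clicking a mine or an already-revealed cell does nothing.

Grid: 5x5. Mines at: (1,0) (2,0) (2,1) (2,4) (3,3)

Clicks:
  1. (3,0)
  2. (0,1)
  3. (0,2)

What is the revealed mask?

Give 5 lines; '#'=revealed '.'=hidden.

Answer: .####
.####
.....
#....
.....

Derivation:
Click 1 (3,0) count=2: revealed 1 new [(3,0)] -> total=1
Click 2 (0,1) count=1: revealed 1 new [(0,1)] -> total=2
Click 3 (0,2) count=0: revealed 7 new [(0,2) (0,3) (0,4) (1,1) (1,2) (1,3) (1,4)] -> total=9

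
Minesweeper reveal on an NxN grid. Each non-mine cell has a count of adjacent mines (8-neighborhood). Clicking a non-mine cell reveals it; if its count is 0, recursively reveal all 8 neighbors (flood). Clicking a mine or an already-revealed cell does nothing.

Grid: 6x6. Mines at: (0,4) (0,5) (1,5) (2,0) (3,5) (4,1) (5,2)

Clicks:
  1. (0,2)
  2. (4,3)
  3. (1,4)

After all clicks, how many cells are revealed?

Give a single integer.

Answer: 20

Derivation:
Click 1 (0,2) count=0: revealed 20 new [(0,0) (0,1) (0,2) (0,3) (1,0) (1,1) (1,2) (1,3) (1,4) (2,1) (2,2) (2,3) (2,4) (3,1) (3,2) (3,3) (3,4) (4,2) (4,3) (4,4)] -> total=20
Click 2 (4,3) count=1: revealed 0 new [(none)] -> total=20
Click 3 (1,4) count=3: revealed 0 new [(none)] -> total=20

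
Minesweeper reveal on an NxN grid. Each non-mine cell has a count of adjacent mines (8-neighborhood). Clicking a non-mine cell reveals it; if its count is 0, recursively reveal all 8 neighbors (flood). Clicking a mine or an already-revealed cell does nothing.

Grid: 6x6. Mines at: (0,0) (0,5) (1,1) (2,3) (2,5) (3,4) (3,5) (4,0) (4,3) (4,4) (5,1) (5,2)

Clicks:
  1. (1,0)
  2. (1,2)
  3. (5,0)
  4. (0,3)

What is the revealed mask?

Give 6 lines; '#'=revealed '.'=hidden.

Click 1 (1,0) count=2: revealed 1 new [(1,0)] -> total=1
Click 2 (1,2) count=2: revealed 1 new [(1,2)] -> total=2
Click 3 (5,0) count=2: revealed 1 new [(5,0)] -> total=3
Click 4 (0,3) count=0: revealed 5 new [(0,2) (0,3) (0,4) (1,3) (1,4)] -> total=8

Answer: ..###.
#.###.
......
......
......
#.....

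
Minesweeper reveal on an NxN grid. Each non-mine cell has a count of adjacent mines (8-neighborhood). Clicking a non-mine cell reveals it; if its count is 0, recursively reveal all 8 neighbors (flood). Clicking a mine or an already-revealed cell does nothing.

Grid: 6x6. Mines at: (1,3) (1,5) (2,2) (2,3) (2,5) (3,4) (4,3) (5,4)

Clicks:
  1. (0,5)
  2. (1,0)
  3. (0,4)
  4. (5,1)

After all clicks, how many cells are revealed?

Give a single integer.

Answer: 19

Derivation:
Click 1 (0,5) count=1: revealed 1 new [(0,5)] -> total=1
Click 2 (1,0) count=0: revealed 17 new [(0,0) (0,1) (0,2) (1,0) (1,1) (1,2) (2,0) (2,1) (3,0) (3,1) (3,2) (4,0) (4,1) (4,2) (5,0) (5,1) (5,2)] -> total=18
Click 3 (0,4) count=2: revealed 1 new [(0,4)] -> total=19
Click 4 (5,1) count=0: revealed 0 new [(none)] -> total=19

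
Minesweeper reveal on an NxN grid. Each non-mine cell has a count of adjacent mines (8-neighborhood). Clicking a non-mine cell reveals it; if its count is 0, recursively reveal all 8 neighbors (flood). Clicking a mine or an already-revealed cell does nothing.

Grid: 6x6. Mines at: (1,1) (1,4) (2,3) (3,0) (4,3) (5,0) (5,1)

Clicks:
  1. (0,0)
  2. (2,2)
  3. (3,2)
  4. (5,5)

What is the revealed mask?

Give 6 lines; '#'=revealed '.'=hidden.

Click 1 (0,0) count=1: revealed 1 new [(0,0)] -> total=1
Click 2 (2,2) count=2: revealed 1 new [(2,2)] -> total=2
Click 3 (3,2) count=2: revealed 1 new [(3,2)] -> total=3
Click 4 (5,5) count=0: revealed 8 new [(2,4) (2,5) (3,4) (3,5) (4,4) (4,5) (5,4) (5,5)] -> total=11

Answer: #.....
......
..#.##
..#.##
....##
....##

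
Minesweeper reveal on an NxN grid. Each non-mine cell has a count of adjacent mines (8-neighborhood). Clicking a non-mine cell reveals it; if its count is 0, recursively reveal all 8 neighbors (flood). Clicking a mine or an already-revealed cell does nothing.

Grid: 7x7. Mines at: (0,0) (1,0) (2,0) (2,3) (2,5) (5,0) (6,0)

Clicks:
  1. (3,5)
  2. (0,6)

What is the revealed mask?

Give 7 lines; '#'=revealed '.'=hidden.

Click 1 (3,5) count=1: revealed 1 new [(3,5)] -> total=1
Click 2 (0,6) count=0: revealed 12 new [(0,1) (0,2) (0,3) (0,4) (0,5) (0,6) (1,1) (1,2) (1,3) (1,4) (1,5) (1,6)] -> total=13

Answer: .######
.######
.......
.....#.
.......
.......
.......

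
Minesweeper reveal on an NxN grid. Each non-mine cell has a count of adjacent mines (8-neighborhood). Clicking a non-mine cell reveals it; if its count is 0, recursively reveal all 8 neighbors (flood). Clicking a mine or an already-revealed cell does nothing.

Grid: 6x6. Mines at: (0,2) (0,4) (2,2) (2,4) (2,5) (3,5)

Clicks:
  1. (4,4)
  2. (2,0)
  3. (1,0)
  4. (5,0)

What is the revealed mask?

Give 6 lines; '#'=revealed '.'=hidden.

Answer: ##....
##....
##....
#####.
######
######

Derivation:
Click 1 (4,4) count=1: revealed 1 new [(4,4)] -> total=1
Click 2 (2,0) count=0: revealed 22 new [(0,0) (0,1) (1,0) (1,1) (2,0) (2,1) (3,0) (3,1) (3,2) (3,3) (3,4) (4,0) (4,1) (4,2) (4,3) (4,5) (5,0) (5,1) (5,2) (5,3) (5,4) (5,5)] -> total=23
Click 3 (1,0) count=0: revealed 0 new [(none)] -> total=23
Click 4 (5,0) count=0: revealed 0 new [(none)] -> total=23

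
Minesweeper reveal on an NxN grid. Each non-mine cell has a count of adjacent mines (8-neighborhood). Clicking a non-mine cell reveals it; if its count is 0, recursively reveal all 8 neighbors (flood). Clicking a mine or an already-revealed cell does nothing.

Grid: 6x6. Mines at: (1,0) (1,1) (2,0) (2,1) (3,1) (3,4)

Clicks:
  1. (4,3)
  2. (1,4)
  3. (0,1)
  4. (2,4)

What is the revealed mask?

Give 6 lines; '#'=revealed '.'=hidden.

Answer: .#####
..####
..####
......
...#..
......

Derivation:
Click 1 (4,3) count=1: revealed 1 new [(4,3)] -> total=1
Click 2 (1,4) count=0: revealed 12 new [(0,2) (0,3) (0,4) (0,5) (1,2) (1,3) (1,4) (1,5) (2,2) (2,3) (2,4) (2,5)] -> total=13
Click 3 (0,1) count=2: revealed 1 new [(0,1)] -> total=14
Click 4 (2,4) count=1: revealed 0 new [(none)] -> total=14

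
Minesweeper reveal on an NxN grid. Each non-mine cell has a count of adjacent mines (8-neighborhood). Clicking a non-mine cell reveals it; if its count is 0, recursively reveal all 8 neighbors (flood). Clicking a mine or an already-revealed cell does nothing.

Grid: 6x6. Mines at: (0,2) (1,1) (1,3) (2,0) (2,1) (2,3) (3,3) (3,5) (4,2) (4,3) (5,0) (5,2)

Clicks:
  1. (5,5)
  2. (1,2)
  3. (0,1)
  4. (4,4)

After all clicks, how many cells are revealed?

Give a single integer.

Click 1 (5,5) count=0: revealed 4 new [(4,4) (4,5) (5,4) (5,5)] -> total=4
Click 2 (1,2) count=5: revealed 1 new [(1,2)] -> total=5
Click 3 (0,1) count=2: revealed 1 new [(0,1)] -> total=6
Click 4 (4,4) count=3: revealed 0 new [(none)] -> total=6

Answer: 6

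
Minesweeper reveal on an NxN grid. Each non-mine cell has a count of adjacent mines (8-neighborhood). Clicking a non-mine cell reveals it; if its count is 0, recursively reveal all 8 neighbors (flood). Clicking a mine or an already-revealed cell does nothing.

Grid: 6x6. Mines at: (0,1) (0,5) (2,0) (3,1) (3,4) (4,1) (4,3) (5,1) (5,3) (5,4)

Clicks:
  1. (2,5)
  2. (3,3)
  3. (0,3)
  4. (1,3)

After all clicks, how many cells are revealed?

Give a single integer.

Answer: 11

Derivation:
Click 1 (2,5) count=1: revealed 1 new [(2,5)] -> total=1
Click 2 (3,3) count=2: revealed 1 new [(3,3)] -> total=2
Click 3 (0,3) count=0: revealed 9 new [(0,2) (0,3) (0,4) (1,2) (1,3) (1,4) (2,2) (2,3) (2,4)] -> total=11
Click 4 (1,3) count=0: revealed 0 new [(none)] -> total=11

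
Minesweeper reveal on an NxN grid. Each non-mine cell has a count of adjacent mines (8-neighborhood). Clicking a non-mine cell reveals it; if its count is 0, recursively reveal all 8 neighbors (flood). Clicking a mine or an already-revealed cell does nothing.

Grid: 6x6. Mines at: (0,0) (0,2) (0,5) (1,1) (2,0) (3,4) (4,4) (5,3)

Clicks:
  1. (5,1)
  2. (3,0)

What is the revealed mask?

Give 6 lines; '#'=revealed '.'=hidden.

Answer: ......
......
.###..
####..
####..
###...

Derivation:
Click 1 (5,1) count=0: revealed 14 new [(2,1) (2,2) (2,3) (3,0) (3,1) (3,2) (3,3) (4,0) (4,1) (4,2) (4,3) (5,0) (5,1) (5,2)] -> total=14
Click 2 (3,0) count=1: revealed 0 new [(none)] -> total=14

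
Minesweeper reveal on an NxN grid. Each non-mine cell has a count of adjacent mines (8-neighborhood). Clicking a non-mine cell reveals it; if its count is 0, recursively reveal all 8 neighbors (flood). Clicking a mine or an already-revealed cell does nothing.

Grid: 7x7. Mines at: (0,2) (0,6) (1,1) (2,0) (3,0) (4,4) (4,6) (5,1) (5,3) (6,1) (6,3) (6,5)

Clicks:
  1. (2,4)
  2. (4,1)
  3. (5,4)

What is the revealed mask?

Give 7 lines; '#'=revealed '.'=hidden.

Click 1 (2,4) count=0: revealed 23 new [(0,3) (0,4) (0,5) (1,2) (1,3) (1,4) (1,5) (1,6) (2,1) (2,2) (2,3) (2,4) (2,5) (2,6) (3,1) (3,2) (3,3) (3,4) (3,5) (3,6) (4,1) (4,2) (4,3)] -> total=23
Click 2 (4,1) count=2: revealed 0 new [(none)] -> total=23
Click 3 (5,4) count=4: revealed 1 new [(5,4)] -> total=24

Answer: ...###.
..#####
.######
.######
.###...
....#..
.......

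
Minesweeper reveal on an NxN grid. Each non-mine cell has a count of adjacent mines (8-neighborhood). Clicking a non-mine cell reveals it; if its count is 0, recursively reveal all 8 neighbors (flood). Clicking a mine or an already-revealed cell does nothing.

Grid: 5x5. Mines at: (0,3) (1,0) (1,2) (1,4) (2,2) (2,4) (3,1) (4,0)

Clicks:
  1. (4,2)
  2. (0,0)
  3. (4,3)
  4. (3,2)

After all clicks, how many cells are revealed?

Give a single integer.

Answer: 7

Derivation:
Click 1 (4,2) count=1: revealed 1 new [(4,2)] -> total=1
Click 2 (0,0) count=1: revealed 1 new [(0,0)] -> total=2
Click 3 (4,3) count=0: revealed 5 new [(3,2) (3,3) (3,4) (4,3) (4,4)] -> total=7
Click 4 (3,2) count=2: revealed 0 new [(none)] -> total=7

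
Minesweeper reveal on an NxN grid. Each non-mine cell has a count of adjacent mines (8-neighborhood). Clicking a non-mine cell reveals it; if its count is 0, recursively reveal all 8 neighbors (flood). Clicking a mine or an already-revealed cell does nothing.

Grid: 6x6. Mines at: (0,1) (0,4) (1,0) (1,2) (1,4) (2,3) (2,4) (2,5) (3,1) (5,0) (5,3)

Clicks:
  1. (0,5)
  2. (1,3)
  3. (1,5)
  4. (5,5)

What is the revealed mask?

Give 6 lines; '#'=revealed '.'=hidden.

Answer: .....#
...#.#
......
....##
....##
....##

Derivation:
Click 1 (0,5) count=2: revealed 1 new [(0,5)] -> total=1
Click 2 (1,3) count=5: revealed 1 new [(1,3)] -> total=2
Click 3 (1,5) count=4: revealed 1 new [(1,5)] -> total=3
Click 4 (5,5) count=0: revealed 6 new [(3,4) (3,5) (4,4) (4,5) (5,4) (5,5)] -> total=9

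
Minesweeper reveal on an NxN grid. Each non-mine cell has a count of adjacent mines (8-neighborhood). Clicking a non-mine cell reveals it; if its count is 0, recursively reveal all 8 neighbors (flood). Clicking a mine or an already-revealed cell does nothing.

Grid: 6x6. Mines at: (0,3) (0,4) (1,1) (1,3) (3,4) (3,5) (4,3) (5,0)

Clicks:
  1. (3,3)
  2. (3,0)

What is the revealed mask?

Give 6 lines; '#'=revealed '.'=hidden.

Click 1 (3,3) count=2: revealed 1 new [(3,3)] -> total=1
Click 2 (3,0) count=0: revealed 9 new [(2,0) (2,1) (2,2) (3,0) (3,1) (3,2) (4,0) (4,1) (4,2)] -> total=10

Answer: ......
......
###...
####..
###...
......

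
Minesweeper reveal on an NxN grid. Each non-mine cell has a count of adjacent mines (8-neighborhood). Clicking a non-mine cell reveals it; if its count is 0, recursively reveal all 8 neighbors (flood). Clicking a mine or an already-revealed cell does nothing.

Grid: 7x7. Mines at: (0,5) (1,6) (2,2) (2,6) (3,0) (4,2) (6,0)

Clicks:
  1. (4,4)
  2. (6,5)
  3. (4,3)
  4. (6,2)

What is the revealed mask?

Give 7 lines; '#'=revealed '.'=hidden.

Answer: .......
...###.
...###.
...####
...####
.######
.######

Derivation:
Click 1 (4,4) count=0: revealed 26 new [(1,3) (1,4) (1,5) (2,3) (2,4) (2,5) (3,3) (3,4) (3,5) (3,6) (4,3) (4,4) (4,5) (4,6) (5,1) (5,2) (5,3) (5,4) (5,5) (5,6) (6,1) (6,2) (6,3) (6,4) (6,5) (6,6)] -> total=26
Click 2 (6,5) count=0: revealed 0 new [(none)] -> total=26
Click 3 (4,3) count=1: revealed 0 new [(none)] -> total=26
Click 4 (6,2) count=0: revealed 0 new [(none)] -> total=26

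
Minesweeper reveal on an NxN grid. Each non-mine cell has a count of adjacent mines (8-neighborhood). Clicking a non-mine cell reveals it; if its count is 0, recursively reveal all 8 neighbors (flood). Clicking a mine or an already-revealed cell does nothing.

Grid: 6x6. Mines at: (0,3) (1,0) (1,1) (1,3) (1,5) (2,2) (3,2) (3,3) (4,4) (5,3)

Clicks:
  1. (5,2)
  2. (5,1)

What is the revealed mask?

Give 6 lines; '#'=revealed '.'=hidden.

Answer: ......
......
##....
##....
###...
###...

Derivation:
Click 1 (5,2) count=1: revealed 1 new [(5,2)] -> total=1
Click 2 (5,1) count=0: revealed 9 new [(2,0) (2,1) (3,0) (3,1) (4,0) (4,1) (4,2) (5,0) (5,1)] -> total=10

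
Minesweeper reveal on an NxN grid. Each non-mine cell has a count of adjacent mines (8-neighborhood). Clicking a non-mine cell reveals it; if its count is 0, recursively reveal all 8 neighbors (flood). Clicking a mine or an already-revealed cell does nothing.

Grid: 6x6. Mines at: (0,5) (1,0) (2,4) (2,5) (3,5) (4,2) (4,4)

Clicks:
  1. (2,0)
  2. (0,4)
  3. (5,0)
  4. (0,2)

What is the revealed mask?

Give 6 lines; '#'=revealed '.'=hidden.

Answer: .####.
.####.
####..
####..
##....
##....

Derivation:
Click 1 (2,0) count=1: revealed 1 new [(2,0)] -> total=1
Click 2 (0,4) count=1: revealed 1 new [(0,4)] -> total=2
Click 3 (5,0) count=0: revealed 7 new [(2,1) (3,0) (3,1) (4,0) (4,1) (5,0) (5,1)] -> total=9
Click 4 (0,2) count=0: revealed 11 new [(0,1) (0,2) (0,3) (1,1) (1,2) (1,3) (1,4) (2,2) (2,3) (3,2) (3,3)] -> total=20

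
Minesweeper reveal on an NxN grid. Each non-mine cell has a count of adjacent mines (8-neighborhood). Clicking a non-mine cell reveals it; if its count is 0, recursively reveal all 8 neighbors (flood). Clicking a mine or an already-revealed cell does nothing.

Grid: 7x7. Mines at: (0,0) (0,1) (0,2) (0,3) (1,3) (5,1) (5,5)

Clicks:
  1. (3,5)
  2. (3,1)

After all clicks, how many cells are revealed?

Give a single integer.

Answer: 36

Derivation:
Click 1 (3,5) count=0: revealed 36 new [(0,4) (0,5) (0,6) (1,0) (1,1) (1,2) (1,4) (1,5) (1,6) (2,0) (2,1) (2,2) (2,3) (2,4) (2,5) (2,6) (3,0) (3,1) (3,2) (3,3) (3,4) (3,5) (3,6) (4,0) (4,1) (4,2) (4,3) (4,4) (4,5) (4,6) (5,2) (5,3) (5,4) (6,2) (6,3) (6,4)] -> total=36
Click 2 (3,1) count=0: revealed 0 new [(none)] -> total=36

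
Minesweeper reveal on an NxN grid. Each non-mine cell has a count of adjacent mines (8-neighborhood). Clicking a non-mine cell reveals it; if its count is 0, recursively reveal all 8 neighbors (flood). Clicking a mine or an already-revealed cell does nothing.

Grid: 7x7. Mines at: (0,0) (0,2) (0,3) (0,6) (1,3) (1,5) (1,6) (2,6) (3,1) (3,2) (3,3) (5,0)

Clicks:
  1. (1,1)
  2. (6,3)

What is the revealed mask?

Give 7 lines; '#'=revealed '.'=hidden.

Click 1 (1,1) count=2: revealed 1 new [(1,1)] -> total=1
Click 2 (6,3) count=0: revealed 21 new [(3,4) (3,5) (3,6) (4,1) (4,2) (4,3) (4,4) (4,5) (4,6) (5,1) (5,2) (5,3) (5,4) (5,5) (5,6) (6,1) (6,2) (6,3) (6,4) (6,5) (6,6)] -> total=22

Answer: .......
.#.....
.......
....###
.######
.######
.######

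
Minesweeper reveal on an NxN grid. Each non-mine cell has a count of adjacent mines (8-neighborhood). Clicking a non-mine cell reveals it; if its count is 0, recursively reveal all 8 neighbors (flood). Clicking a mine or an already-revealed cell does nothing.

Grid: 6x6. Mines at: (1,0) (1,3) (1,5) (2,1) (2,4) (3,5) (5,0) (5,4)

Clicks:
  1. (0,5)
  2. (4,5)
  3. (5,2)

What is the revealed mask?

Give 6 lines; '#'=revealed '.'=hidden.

Click 1 (0,5) count=1: revealed 1 new [(0,5)] -> total=1
Click 2 (4,5) count=2: revealed 1 new [(4,5)] -> total=2
Click 3 (5,2) count=0: revealed 9 new [(3,1) (3,2) (3,3) (4,1) (4,2) (4,3) (5,1) (5,2) (5,3)] -> total=11

Answer: .....#
......
......
.###..
.###.#
.###..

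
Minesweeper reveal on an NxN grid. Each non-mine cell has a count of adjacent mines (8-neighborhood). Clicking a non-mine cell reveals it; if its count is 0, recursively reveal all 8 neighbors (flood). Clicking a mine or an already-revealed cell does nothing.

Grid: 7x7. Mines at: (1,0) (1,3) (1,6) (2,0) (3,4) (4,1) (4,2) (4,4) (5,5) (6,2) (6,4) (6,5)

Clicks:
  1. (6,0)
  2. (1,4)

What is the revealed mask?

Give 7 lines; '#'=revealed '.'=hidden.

Answer: .......
....#..
.......
.......
.......
##.....
##.....

Derivation:
Click 1 (6,0) count=0: revealed 4 new [(5,0) (5,1) (6,0) (6,1)] -> total=4
Click 2 (1,4) count=1: revealed 1 new [(1,4)] -> total=5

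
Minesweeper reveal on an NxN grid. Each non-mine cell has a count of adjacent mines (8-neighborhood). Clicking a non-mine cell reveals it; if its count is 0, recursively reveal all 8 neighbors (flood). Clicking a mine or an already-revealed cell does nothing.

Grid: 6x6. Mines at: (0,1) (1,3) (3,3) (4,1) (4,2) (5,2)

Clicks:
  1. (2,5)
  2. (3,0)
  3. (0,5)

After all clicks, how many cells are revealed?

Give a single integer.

Answer: 15

Derivation:
Click 1 (2,5) count=0: revealed 14 new [(0,4) (0,5) (1,4) (1,5) (2,4) (2,5) (3,4) (3,5) (4,3) (4,4) (4,5) (5,3) (5,4) (5,5)] -> total=14
Click 2 (3,0) count=1: revealed 1 new [(3,0)] -> total=15
Click 3 (0,5) count=0: revealed 0 new [(none)] -> total=15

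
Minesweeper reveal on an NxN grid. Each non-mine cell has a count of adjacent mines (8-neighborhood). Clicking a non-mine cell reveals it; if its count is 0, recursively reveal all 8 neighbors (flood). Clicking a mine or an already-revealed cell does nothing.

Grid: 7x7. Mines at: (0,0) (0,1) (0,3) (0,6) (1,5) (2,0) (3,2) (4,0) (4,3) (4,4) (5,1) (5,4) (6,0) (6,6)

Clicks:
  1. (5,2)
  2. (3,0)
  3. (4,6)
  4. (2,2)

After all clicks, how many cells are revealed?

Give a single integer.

Answer: 11

Derivation:
Click 1 (5,2) count=2: revealed 1 new [(5,2)] -> total=1
Click 2 (3,0) count=2: revealed 1 new [(3,0)] -> total=2
Click 3 (4,6) count=0: revealed 8 new [(2,5) (2,6) (3,5) (3,6) (4,5) (4,6) (5,5) (5,6)] -> total=10
Click 4 (2,2) count=1: revealed 1 new [(2,2)] -> total=11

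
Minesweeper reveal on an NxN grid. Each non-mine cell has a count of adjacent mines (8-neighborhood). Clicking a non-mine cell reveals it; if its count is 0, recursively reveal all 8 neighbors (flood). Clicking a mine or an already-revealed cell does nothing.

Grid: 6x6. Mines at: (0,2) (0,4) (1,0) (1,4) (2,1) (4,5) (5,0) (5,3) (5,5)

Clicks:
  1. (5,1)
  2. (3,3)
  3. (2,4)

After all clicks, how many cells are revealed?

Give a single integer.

Answer: 10

Derivation:
Click 1 (5,1) count=1: revealed 1 new [(5,1)] -> total=1
Click 2 (3,3) count=0: revealed 9 new [(2,2) (2,3) (2,4) (3,2) (3,3) (3,4) (4,2) (4,3) (4,4)] -> total=10
Click 3 (2,4) count=1: revealed 0 new [(none)] -> total=10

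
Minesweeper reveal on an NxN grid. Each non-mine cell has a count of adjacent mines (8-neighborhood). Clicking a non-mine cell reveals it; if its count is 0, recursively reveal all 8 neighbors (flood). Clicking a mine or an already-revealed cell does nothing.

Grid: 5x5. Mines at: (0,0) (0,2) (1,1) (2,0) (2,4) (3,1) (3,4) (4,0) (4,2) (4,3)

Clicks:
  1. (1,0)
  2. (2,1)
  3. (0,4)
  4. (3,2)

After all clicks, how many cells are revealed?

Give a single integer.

Answer: 7

Derivation:
Click 1 (1,0) count=3: revealed 1 new [(1,0)] -> total=1
Click 2 (2,1) count=3: revealed 1 new [(2,1)] -> total=2
Click 3 (0,4) count=0: revealed 4 new [(0,3) (0,4) (1,3) (1,4)] -> total=6
Click 4 (3,2) count=3: revealed 1 new [(3,2)] -> total=7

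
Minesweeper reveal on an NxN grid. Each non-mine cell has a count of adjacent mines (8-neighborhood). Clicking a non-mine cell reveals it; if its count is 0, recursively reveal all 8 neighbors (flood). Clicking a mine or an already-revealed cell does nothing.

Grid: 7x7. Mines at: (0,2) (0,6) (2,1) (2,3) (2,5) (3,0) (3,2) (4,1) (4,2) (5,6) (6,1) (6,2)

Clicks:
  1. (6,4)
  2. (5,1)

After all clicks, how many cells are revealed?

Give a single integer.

Answer: 13

Derivation:
Click 1 (6,4) count=0: revealed 12 new [(3,3) (3,4) (3,5) (4,3) (4,4) (4,5) (5,3) (5,4) (5,5) (6,3) (6,4) (6,5)] -> total=12
Click 2 (5,1) count=4: revealed 1 new [(5,1)] -> total=13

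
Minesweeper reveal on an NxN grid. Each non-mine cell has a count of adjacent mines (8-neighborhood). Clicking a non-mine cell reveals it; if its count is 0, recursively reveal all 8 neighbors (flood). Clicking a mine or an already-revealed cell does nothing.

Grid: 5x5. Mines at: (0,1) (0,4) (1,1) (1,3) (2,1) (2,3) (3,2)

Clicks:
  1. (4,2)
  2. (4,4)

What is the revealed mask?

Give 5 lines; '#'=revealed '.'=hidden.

Answer: .....
.....
.....
...##
..###

Derivation:
Click 1 (4,2) count=1: revealed 1 new [(4,2)] -> total=1
Click 2 (4,4) count=0: revealed 4 new [(3,3) (3,4) (4,3) (4,4)] -> total=5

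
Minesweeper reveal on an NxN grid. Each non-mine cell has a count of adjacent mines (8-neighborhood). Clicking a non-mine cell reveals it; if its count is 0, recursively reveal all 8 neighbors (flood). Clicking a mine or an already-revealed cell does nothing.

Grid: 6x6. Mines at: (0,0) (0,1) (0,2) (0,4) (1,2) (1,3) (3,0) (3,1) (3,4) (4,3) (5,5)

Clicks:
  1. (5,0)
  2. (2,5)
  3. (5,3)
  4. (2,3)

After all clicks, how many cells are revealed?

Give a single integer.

Answer: 9

Derivation:
Click 1 (5,0) count=0: revealed 6 new [(4,0) (4,1) (4,2) (5,0) (5,1) (5,2)] -> total=6
Click 2 (2,5) count=1: revealed 1 new [(2,5)] -> total=7
Click 3 (5,3) count=1: revealed 1 new [(5,3)] -> total=8
Click 4 (2,3) count=3: revealed 1 new [(2,3)] -> total=9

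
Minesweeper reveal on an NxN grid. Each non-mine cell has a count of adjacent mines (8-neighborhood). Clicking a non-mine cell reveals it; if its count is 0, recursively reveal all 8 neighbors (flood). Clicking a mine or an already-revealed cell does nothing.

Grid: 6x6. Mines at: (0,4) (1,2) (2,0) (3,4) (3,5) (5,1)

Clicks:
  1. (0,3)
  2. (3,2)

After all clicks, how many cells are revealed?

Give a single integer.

Click 1 (0,3) count=2: revealed 1 new [(0,3)] -> total=1
Click 2 (3,2) count=0: revealed 9 new [(2,1) (2,2) (2,3) (3,1) (3,2) (3,3) (4,1) (4,2) (4,3)] -> total=10

Answer: 10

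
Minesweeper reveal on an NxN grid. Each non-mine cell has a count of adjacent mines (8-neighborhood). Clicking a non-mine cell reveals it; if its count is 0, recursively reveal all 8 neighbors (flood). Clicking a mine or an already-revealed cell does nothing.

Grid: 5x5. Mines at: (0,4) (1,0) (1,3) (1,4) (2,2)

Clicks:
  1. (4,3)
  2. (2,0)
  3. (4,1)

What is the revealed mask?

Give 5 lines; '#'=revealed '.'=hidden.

Click 1 (4,3) count=0: revealed 14 new [(2,0) (2,1) (2,3) (2,4) (3,0) (3,1) (3,2) (3,3) (3,4) (4,0) (4,1) (4,2) (4,3) (4,4)] -> total=14
Click 2 (2,0) count=1: revealed 0 new [(none)] -> total=14
Click 3 (4,1) count=0: revealed 0 new [(none)] -> total=14

Answer: .....
.....
##.##
#####
#####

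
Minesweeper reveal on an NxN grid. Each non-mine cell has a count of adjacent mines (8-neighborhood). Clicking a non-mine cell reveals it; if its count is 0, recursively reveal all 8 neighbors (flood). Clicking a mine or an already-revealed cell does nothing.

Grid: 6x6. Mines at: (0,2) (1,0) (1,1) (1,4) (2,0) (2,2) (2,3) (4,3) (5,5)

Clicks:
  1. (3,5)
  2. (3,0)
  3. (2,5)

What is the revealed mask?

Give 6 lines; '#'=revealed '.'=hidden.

Click 1 (3,5) count=0: revealed 6 new [(2,4) (2,5) (3,4) (3,5) (4,4) (4,5)] -> total=6
Click 2 (3,0) count=1: revealed 1 new [(3,0)] -> total=7
Click 3 (2,5) count=1: revealed 0 new [(none)] -> total=7

Answer: ......
......
....##
#...##
....##
......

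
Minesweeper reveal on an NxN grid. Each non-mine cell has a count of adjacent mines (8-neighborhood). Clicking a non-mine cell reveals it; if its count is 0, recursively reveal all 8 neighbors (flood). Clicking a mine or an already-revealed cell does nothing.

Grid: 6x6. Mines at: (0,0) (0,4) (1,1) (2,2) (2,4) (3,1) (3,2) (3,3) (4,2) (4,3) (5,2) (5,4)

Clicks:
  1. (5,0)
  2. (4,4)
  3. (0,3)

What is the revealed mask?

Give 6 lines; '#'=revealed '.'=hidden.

Click 1 (5,0) count=0: revealed 4 new [(4,0) (4,1) (5,0) (5,1)] -> total=4
Click 2 (4,4) count=3: revealed 1 new [(4,4)] -> total=5
Click 3 (0,3) count=1: revealed 1 new [(0,3)] -> total=6

Answer: ...#..
......
......
......
##..#.
##....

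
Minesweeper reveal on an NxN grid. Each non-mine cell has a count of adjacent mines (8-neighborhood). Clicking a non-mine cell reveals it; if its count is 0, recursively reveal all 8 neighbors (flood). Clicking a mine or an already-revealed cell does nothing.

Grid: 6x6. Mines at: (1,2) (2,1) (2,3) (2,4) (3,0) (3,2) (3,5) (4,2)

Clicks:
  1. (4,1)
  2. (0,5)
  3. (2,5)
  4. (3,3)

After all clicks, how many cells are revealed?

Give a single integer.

Click 1 (4,1) count=3: revealed 1 new [(4,1)] -> total=1
Click 2 (0,5) count=0: revealed 6 new [(0,3) (0,4) (0,5) (1,3) (1,4) (1,5)] -> total=7
Click 3 (2,5) count=2: revealed 1 new [(2,5)] -> total=8
Click 4 (3,3) count=4: revealed 1 new [(3,3)] -> total=9

Answer: 9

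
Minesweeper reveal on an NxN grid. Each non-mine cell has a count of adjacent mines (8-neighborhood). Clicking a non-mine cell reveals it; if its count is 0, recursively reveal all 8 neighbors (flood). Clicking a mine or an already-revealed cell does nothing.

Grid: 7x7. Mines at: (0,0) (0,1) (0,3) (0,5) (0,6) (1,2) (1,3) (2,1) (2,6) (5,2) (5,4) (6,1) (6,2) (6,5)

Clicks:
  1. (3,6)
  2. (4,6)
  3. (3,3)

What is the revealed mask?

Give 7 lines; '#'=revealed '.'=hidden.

Click 1 (3,6) count=1: revealed 1 new [(3,6)] -> total=1
Click 2 (4,6) count=0: revealed 5 new [(3,5) (4,5) (4,6) (5,5) (5,6)] -> total=6
Click 3 (3,3) count=0: revealed 10 new [(2,2) (2,3) (2,4) (2,5) (3,2) (3,3) (3,4) (4,2) (4,3) (4,4)] -> total=16

Answer: .......
.......
..####.
..#####
..#####
.....##
.......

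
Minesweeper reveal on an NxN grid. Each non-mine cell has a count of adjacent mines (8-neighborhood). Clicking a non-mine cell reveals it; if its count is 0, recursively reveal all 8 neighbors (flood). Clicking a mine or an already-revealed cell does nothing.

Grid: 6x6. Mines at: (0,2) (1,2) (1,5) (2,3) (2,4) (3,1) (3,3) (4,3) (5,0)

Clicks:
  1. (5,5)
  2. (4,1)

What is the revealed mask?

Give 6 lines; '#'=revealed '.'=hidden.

Answer: ......
......
......
....##
.#..##
....##

Derivation:
Click 1 (5,5) count=0: revealed 6 new [(3,4) (3,5) (4,4) (4,5) (5,4) (5,5)] -> total=6
Click 2 (4,1) count=2: revealed 1 new [(4,1)] -> total=7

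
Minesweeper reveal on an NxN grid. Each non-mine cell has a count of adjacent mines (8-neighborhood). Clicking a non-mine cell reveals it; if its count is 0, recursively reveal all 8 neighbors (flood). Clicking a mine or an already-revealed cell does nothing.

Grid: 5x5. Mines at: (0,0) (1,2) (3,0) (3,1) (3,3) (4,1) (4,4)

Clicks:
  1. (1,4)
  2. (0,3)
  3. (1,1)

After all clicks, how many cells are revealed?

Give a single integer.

Answer: 7

Derivation:
Click 1 (1,4) count=0: revealed 6 new [(0,3) (0,4) (1,3) (1,4) (2,3) (2,4)] -> total=6
Click 2 (0,3) count=1: revealed 0 new [(none)] -> total=6
Click 3 (1,1) count=2: revealed 1 new [(1,1)] -> total=7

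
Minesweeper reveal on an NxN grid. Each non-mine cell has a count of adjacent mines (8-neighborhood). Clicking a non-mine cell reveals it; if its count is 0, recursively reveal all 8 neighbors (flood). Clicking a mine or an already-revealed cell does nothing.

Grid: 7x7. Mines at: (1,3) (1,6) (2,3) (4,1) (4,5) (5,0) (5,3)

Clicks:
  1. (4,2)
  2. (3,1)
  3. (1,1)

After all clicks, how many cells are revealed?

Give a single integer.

Answer: 13

Derivation:
Click 1 (4,2) count=2: revealed 1 new [(4,2)] -> total=1
Click 2 (3,1) count=1: revealed 1 new [(3,1)] -> total=2
Click 3 (1,1) count=0: revealed 11 new [(0,0) (0,1) (0,2) (1,0) (1,1) (1,2) (2,0) (2,1) (2,2) (3,0) (3,2)] -> total=13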